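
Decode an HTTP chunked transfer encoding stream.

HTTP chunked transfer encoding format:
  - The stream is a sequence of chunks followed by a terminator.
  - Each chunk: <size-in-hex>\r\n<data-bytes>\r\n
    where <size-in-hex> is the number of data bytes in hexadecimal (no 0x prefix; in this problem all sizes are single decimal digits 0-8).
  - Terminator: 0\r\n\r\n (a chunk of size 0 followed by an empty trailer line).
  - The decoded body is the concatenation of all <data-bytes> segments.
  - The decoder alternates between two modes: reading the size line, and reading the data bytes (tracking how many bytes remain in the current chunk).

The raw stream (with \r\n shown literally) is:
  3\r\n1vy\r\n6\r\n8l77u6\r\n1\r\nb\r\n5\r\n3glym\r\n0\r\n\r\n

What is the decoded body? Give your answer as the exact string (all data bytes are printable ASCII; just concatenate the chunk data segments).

Chunk 1: stream[0..1]='3' size=0x3=3, data at stream[3..6]='1vy' -> body[0..3], body so far='1vy'
Chunk 2: stream[8..9]='6' size=0x6=6, data at stream[11..17]='8l77u6' -> body[3..9], body so far='1vy8l77u6'
Chunk 3: stream[19..20]='1' size=0x1=1, data at stream[22..23]='b' -> body[9..10], body so far='1vy8l77u6b'
Chunk 4: stream[25..26]='5' size=0x5=5, data at stream[28..33]='3glym' -> body[10..15], body so far='1vy8l77u6b3glym'
Chunk 5: stream[35..36]='0' size=0 (terminator). Final body='1vy8l77u6b3glym' (15 bytes)

Answer: 1vy8l77u6b3glym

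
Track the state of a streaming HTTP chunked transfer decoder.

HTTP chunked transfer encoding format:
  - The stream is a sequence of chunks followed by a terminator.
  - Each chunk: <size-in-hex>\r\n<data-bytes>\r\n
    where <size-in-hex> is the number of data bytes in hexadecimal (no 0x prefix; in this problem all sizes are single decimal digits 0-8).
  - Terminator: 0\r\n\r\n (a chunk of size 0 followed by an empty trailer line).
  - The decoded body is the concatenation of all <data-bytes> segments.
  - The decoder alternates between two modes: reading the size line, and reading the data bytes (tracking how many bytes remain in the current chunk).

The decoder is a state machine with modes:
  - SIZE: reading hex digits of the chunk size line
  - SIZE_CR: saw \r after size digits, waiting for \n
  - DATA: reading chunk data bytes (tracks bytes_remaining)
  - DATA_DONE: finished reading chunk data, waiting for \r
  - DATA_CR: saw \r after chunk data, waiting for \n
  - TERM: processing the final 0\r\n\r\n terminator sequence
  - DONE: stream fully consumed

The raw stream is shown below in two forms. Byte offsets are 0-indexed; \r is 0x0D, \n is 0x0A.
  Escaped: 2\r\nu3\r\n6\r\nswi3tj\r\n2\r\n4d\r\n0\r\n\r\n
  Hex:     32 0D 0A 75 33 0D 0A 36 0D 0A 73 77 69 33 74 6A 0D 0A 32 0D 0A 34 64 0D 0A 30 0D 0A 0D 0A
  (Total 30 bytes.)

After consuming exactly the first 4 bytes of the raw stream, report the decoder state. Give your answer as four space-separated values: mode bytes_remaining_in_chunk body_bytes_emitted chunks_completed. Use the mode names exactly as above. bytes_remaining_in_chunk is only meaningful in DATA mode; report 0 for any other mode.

Answer: DATA 1 1 0

Derivation:
Byte 0 = '2': mode=SIZE remaining=0 emitted=0 chunks_done=0
Byte 1 = 0x0D: mode=SIZE_CR remaining=0 emitted=0 chunks_done=0
Byte 2 = 0x0A: mode=DATA remaining=2 emitted=0 chunks_done=0
Byte 3 = 'u': mode=DATA remaining=1 emitted=1 chunks_done=0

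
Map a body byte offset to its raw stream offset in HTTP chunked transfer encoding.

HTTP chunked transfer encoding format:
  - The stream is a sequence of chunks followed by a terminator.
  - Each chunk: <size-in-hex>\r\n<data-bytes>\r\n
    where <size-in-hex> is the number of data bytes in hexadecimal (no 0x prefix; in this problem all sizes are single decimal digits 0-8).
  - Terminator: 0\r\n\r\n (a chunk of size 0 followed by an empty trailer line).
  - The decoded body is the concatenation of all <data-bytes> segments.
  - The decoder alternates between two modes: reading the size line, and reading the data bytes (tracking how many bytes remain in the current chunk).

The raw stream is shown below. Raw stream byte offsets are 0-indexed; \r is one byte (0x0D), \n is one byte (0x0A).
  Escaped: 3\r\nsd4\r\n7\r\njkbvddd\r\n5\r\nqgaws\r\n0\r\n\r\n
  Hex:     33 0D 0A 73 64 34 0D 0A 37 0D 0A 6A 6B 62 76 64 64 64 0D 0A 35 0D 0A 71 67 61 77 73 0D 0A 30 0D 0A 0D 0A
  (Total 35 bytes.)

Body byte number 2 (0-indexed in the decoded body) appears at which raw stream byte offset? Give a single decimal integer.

Chunk 1: stream[0..1]='3' size=0x3=3, data at stream[3..6]='sd4' -> body[0..3], body so far='sd4'
Chunk 2: stream[8..9]='7' size=0x7=7, data at stream[11..18]='jkbvddd' -> body[3..10], body so far='sd4jkbvddd'
Chunk 3: stream[20..21]='5' size=0x5=5, data at stream[23..28]='qgaws' -> body[10..15], body so far='sd4jkbvdddqgaws'
Chunk 4: stream[30..31]='0' size=0 (terminator). Final body='sd4jkbvdddqgaws' (15 bytes)
Body byte 2 at stream offset 5

Answer: 5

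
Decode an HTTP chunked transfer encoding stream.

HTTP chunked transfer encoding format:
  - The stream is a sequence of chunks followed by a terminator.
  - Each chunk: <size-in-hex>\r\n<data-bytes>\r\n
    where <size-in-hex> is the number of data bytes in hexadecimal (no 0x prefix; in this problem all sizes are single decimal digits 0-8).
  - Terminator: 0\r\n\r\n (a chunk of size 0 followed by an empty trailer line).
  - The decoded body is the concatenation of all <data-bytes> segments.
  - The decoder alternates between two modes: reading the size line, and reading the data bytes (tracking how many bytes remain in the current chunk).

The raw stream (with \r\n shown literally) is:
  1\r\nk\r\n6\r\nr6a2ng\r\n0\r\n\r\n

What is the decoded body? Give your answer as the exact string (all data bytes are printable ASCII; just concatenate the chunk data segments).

Answer: kr6a2ng

Derivation:
Chunk 1: stream[0..1]='1' size=0x1=1, data at stream[3..4]='k' -> body[0..1], body so far='k'
Chunk 2: stream[6..7]='6' size=0x6=6, data at stream[9..15]='r6a2ng' -> body[1..7], body so far='kr6a2ng'
Chunk 3: stream[17..18]='0' size=0 (terminator). Final body='kr6a2ng' (7 bytes)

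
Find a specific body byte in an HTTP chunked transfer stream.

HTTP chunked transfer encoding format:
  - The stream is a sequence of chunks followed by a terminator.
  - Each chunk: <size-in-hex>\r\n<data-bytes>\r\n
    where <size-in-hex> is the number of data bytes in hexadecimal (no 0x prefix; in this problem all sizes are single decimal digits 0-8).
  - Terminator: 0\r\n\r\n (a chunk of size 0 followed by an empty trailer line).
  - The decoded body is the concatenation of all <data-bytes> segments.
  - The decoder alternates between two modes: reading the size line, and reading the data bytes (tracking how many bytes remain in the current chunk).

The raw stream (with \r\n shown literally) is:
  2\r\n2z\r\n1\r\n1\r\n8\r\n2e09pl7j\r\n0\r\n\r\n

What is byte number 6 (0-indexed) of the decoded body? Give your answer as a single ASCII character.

Chunk 1: stream[0..1]='2' size=0x2=2, data at stream[3..5]='2z' -> body[0..2], body so far='2z'
Chunk 2: stream[7..8]='1' size=0x1=1, data at stream[10..11]='1' -> body[2..3], body so far='2z1'
Chunk 3: stream[13..14]='8' size=0x8=8, data at stream[16..24]='2e09pl7j' -> body[3..11], body so far='2z12e09pl7j'
Chunk 4: stream[26..27]='0' size=0 (terminator). Final body='2z12e09pl7j' (11 bytes)
Body byte 6 = '9'

Answer: 9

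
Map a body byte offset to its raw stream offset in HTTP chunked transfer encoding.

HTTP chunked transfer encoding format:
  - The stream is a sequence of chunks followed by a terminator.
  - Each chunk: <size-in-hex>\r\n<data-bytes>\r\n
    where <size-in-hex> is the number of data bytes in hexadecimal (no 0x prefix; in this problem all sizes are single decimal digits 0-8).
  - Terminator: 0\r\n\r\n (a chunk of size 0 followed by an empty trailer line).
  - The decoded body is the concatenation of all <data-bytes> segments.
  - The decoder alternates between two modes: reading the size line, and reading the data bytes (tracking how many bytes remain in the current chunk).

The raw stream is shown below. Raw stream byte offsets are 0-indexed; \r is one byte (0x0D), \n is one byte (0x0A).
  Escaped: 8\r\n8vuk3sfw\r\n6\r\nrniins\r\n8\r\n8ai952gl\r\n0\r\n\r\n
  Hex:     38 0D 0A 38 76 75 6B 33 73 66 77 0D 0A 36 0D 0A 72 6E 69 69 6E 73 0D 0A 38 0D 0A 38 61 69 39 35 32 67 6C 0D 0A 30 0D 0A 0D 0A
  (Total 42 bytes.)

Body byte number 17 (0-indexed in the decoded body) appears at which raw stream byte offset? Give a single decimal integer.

Answer: 30

Derivation:
Chunk 1: stream[0..1]='8' size=0x8=8, data at stream[3..11]='8vuk3sfw' -> body[0..8], body so far='8vuk3sfw'
Chunk 2: stream[13..14]='6' size=0x6=6, data at stream[16..22]='rniins' -> body[8..14], body so far='8vuk3sfwrniins'
Chunk 3: stream[24..25]='8' size=0x8=8, data at stream[27..35]='8ai952gl' -> body[14..22], body so far='8vuk3sfwrniins8ai952gl'
Chunk 4: stream[37..38]='0' size=0 (terminator). Final body='8vuk3sfwrniins8ai952gl' (22 bytes)
Body byte 17 at stream offset 30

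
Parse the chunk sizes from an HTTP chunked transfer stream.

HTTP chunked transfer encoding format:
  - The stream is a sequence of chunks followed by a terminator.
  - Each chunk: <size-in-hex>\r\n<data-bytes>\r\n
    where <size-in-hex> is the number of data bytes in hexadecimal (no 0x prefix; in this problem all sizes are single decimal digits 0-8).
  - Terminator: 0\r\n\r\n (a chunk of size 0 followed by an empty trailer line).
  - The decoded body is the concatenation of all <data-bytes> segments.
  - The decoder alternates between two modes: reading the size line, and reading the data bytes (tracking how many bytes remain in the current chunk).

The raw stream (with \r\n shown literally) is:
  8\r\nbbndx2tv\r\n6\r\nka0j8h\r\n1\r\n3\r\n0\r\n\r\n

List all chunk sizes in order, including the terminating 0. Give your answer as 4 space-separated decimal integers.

Answer: 8 6 1 0

Derivation:
Chunk 1: stream[0..1]='8' size=0x8=8, data at stream[3..11]='bbndx2tv' -> body[0..8], body so far='bbndx2tv'
Chunk 2: stream[13..14]='6' size=0x6=6, data at stream[16..22]='ka0j8h' -> body[8..14], body so far='bbndx2tvka0j8h'
Chunk 3: stream[24..25]='1' size=0x1=1, data at stream[27..28]='3' -> body[14..15], body so far='bbndx2tvka0j8h3'
Chunk 4: stream[30..31]='0' size=0 (terminator). Final body='bbndx2tvka0j8h3' (15 bytes)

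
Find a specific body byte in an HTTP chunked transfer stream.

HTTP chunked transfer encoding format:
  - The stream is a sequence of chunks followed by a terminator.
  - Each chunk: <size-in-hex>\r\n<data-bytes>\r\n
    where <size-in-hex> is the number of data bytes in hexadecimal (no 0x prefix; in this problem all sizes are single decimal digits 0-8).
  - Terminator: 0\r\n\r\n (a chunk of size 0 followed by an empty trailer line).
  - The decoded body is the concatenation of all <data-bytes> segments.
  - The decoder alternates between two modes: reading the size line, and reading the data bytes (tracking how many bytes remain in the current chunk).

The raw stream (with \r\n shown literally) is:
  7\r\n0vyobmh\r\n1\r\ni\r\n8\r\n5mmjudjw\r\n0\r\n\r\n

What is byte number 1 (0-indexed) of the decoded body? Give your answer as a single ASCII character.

Chunk 1: stream[0..1]='7' size=0x7=7, data at stream[3..10]='0vyobmh' -> body[0..7], body so far='0vyobmh'
Chunk 2: stream[12..13]='1' size=0x1=1, data at stream[15..16]='i' -> body[7..8], body so far='0vyobmhi'
Chunk 3: stream[18..19]='8' size=0x8=8, data at stream[21..29]='5mmjudjw' -> body[8..16], body so far='0vyobmhi5mmjudjw'
Chunk 4: stream[31..32]='0' size=0 (terminator). Final body='0vyobmhi5mmjudjw' (16 bytes)
Body byte 1 = 'v'

Answer: v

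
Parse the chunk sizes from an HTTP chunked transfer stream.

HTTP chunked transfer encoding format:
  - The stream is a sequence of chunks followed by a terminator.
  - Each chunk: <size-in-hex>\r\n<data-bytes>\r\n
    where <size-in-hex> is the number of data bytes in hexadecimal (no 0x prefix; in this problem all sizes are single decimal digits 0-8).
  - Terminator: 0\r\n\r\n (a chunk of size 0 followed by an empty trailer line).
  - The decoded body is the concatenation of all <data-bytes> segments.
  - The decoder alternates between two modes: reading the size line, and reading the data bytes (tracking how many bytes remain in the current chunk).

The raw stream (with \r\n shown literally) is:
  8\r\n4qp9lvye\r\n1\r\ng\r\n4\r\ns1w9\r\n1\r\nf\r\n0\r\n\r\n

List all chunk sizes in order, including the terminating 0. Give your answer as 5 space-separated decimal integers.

Chunk 1: stream[0..1]='8' size=0x8=8, data at stream[3..11]='4qp9lvye' -> body[0..8], body so far='4qp9lvye'
Chunk 2: stream[13..14]='1' size=0x1=1, data at stream[16..17]='g' -> body[8..9], body so far='4qp9lvyeg'
Chunk 3: stream[19..20]='4' size=0x4=4, data at stream[22..26]='s1w9' -> body[9..13], body so far='4qp9lvyegs1w9'
Chunk 4: stream[28..29]='1' size=0x1=1, data at stream[31..32]='f' -> body[13..14], body so far='4qp9lvyegs1w9f'
Chunk 5: stream[34..35]='0' size=0 (terminator). Final body='4qp9lvyegs1w9f' (14 bytes)

Answer: 8 1 4 1 0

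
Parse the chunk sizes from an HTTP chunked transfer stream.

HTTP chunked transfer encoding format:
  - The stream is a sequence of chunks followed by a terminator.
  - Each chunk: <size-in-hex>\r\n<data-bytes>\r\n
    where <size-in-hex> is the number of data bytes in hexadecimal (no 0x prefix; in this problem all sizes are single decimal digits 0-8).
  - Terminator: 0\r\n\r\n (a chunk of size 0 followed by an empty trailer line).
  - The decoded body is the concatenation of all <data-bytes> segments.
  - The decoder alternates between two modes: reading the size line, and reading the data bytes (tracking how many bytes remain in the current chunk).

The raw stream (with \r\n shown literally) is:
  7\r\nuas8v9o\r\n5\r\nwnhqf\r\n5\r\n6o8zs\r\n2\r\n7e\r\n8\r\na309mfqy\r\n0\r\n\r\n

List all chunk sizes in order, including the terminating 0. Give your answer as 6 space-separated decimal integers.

Chunk 1: stream[0..1]='7' size=0x7=7, data at stream[3..10]='uas8v9o' -> body[0..7], body so far='uas8v9o'
Chunk 2: stream[12..13]='5' size=0x5=5, data at stream[15..20]='wnhqf' -> body[7..12], body so far='uas8v9ownhqf'
Chunk 3: stream[22..23]='5' size=0x5=5, data at stream[25..30]='6o8zs' -> body[12..17], body so far='uas8v9ownhqf6o8zs'
Chunk 4: stream[32..33]='2' size=0x2=2, data at stream[35..37]='7e' -> body[17..19], body so far='uas8v9ownhqf6o8zs7e'
Chunk 5: stream[39..40]='8' size=0x8=8, data at stream[42..50]='a309mfqy' -> body[19..27], body so far='uas8v9ownhqf6o8zs7ea309mfqy'
Chunk 6: stream[52..53]='0' size=0 (terminator). Final body='uas8v9ownhqf6o8zs7ea309mfqy' (27 bytes)

Answer: 7 5 5 2 8 0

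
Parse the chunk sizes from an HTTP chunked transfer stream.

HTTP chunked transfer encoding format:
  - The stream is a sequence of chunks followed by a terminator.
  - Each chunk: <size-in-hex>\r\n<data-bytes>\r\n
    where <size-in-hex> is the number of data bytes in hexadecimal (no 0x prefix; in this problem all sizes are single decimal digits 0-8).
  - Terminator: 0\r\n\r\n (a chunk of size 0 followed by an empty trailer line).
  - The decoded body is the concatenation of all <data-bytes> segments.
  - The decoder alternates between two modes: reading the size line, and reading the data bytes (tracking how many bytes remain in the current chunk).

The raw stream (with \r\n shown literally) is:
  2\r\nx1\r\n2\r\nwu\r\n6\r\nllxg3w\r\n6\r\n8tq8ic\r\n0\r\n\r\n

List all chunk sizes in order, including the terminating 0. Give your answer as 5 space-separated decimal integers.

Answer: 2 2 6 6 0

Derivation:
Chunk 1: stream[0..1]='2' size=0x2=2, data at stream[3..5]='x1' -> body[0..2], body so far='x1'
Chunk 2: stream[7..8]='2' size=0x2=2, data at stream[10..12]='wu' -> body[2..4], body so far='x1wu'
Chunk 3: stream[14..15]='6' size=0x6=6, data at stream[17..23]='llxg3w' -> body[4..10], body so far='x1wullxg3w'
Chunk 4: stream[25..26]='6' size=0x6=6, data at stream[28..34]='8tq8ic' -> body[10..16], body so far='x1wullxg3w8tq8ic'
Chunk 5: stream[36..37]='0' size=0 (terminator). Final body='x1wullxg3w8tq8ic' (16 bytes)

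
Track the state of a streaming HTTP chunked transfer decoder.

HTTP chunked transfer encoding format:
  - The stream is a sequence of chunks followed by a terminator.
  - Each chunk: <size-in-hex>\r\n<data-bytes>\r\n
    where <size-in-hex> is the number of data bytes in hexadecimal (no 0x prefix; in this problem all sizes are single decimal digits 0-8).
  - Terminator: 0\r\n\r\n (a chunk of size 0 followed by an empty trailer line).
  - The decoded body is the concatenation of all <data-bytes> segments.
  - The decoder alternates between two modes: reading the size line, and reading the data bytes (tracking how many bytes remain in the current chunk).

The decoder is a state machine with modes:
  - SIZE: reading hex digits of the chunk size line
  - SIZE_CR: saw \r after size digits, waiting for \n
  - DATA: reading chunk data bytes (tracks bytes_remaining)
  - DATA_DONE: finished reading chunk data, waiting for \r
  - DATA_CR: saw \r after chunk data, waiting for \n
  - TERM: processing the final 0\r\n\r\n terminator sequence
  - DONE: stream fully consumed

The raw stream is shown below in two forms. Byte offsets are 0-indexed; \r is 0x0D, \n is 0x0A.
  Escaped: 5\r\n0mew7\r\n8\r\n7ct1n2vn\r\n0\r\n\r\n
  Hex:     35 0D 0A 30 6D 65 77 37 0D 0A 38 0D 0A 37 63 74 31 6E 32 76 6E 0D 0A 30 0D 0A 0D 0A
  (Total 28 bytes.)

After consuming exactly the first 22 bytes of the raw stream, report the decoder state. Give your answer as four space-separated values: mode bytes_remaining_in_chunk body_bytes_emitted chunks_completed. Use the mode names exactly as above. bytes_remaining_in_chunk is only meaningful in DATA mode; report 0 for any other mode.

Byte 0 = '5': mode=SIZE remaining=0 emitted=0 chunks_done=0
Byte 1 = 0x0D: mode=SIZE_CR remaining=0 emitted=0 chunks_done=0
Byte 2 = 0x0A: mode=DATA remaining=5 emitted=0 chunks_done=0
Byte 3 = '0': mode=DATA remaining=4 emitted=1 chunks_done=0
Byte 4 = 'm': mode=DATA remaining=3 emitted=2 chunks_done=0
Byte 5 = 'e': mode=DATA remaining=2 emitted=3 chunks_done=0
Byte 6 = 'w': mode=DATA remaining=1 emitted=4 chunks_done=0
Byte 7 = '7': mode=DATA_DONE remaining=0 emitted=5 chunks_done=0
Byte 8 = 0x0D: mode=DATA_CR remaining=0 emitted=5 chunks_done=0
Byte 9 = 0x0A: mode=SIZE remaining=0 emitted=5 chunks_done=1
Byte 10 = '8': mode=SIZE remaining=0 emitted=5 chunks_done=1
Byte 11 = 0x0D: mode=SIZE_CR remaining=0 emitted=5 chunks_done=1
Byte 12 = 0x0A: mode=DATA remaining=8 emitted=5 chunks_done=1
Byte 13 = '7': mode=DATA remaining=7 emitted=6 chunks_done=1
Byte 14 = 'c': mode=DATA remaining=6 emitted=7 chunks_done=1
Byte 15 = 't': mode=DATA remaining=5 emitted=8 chunks_done=1
Byte 16 = '1': mode=DATA remaining=4 emitted=9 chunks_done=1
Byte 17 = 'n': mode=DATA remaining=3 emitted=10 chunks_done=1
Byte 18 = '2': mode=DATA remaining=2 emitted=11 chunks_done=1
Byte 19 = 'v': mode=DATA remaining=1 emitted=12 chunks_done=1
Byte 20 = 'n': mode=DATA_DONE remaining=0 emitted=13 chunks_done=1
Byte 21 = 0x0D: mode=DATA_CR remaining=0 emitted=13 chunks_done=1

Answer: DATA_CR 0 13 1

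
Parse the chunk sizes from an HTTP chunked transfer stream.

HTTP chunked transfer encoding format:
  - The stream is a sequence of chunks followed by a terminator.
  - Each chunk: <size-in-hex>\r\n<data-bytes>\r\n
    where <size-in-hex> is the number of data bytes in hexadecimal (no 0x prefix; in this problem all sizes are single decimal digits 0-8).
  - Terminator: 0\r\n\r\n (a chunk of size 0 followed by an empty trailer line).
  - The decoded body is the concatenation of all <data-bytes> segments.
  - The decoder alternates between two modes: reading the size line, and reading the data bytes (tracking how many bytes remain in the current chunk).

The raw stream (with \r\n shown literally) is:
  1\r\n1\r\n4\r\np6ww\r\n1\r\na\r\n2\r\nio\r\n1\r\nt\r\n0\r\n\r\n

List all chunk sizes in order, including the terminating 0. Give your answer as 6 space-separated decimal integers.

Chunk 1: stream[0..1]='1' size=0x1=1, data at stream[3..4]='1' -> body[0..1], body so far='1'
Chunk 2: stream[6..7]='4' size=0x4=4, data at stream[9..13]='p6ww' -> body[1..5], body so far='1p6ww'
Chunk 3: stream[15..16]='1' size=0x1=1, data at stream[18..19]='a' -> body[5..6], body so far='1p6wwa'
Chunk 4: stream[21..22]='2' size=0x2=2, data at stream[24..26]='io' -> body[6..8], body so far='1p6wwaio'
Chunk 5: stream[28..29]='1' size=0x1=1, data at stream[31..32]='t' -> body[8..9], body so far='1p6wwaiot'
Chunk 6: stream[34..35]='0' size=0 (terminator). Final body='1p6wwaiot' (9 bytes)

Answer: 1 4 1 2 1 0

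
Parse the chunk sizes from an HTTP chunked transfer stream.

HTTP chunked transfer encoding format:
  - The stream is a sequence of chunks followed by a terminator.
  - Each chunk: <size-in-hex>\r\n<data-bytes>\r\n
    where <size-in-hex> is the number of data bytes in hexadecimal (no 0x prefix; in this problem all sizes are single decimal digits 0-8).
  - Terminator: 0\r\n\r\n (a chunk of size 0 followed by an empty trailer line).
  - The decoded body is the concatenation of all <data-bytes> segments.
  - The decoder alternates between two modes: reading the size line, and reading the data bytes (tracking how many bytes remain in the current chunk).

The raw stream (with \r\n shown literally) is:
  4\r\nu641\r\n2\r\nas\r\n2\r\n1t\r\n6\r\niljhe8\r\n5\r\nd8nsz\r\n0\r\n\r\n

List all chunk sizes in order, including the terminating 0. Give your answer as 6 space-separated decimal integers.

Chunk 1: stream[0..1]='4' size=0x4=4, data at stream[3..7]='u641' -> body[0..4], body so far='u641'
Chunk 2: stream[9..10]='2' size=0x2=2, data at stream[12..14]='as' -> body[4..6], body so far='u641as'
Chunk 3: stream[16..17]='2' size=0x2=2, data at stream[19..21]='1t' -> body[6..8], body so far='u641as1t'
Chunk 4: stream[23..24]='6' size=0x6=6, data at stream[26..32]='iljhe8' -> body[8..14], body so far='u641as1tiljhe8'
Chunk 5: stream[34..35]='5' size=0x5=5, data at stream[37..42]='d8nsz' -> body[14..19], body so far='u641as1tiljhe8d8nsz'
Chunk 6: stream[44..45]='0' size=0 (terminator). Final body='u641as1tiljhe8d8nsz' (19 bytes)

Answer: 4 2 2 6 5 0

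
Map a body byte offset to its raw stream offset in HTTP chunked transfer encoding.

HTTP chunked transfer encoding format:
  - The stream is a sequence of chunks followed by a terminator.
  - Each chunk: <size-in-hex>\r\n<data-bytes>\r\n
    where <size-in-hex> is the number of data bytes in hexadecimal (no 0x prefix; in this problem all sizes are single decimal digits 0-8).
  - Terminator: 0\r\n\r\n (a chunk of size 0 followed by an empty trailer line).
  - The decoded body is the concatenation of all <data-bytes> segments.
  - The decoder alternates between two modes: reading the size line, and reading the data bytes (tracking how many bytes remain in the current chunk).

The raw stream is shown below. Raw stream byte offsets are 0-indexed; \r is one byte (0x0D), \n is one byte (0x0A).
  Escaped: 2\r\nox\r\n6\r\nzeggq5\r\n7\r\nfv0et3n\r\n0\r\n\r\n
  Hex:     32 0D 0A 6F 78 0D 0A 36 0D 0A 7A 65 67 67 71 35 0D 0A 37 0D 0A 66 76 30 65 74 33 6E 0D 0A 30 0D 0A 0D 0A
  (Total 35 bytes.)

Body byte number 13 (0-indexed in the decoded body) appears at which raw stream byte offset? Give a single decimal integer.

Chunk 1: stream[0..1]='2' size=0x2=2, data at stream[3..5]='ox' -> body[0..2], body so far='ox'
Chunk 2: stream[7..8]='6' size=0x6=6, data at stream[10..16]='zeggq5' -> body[2..8], body so far='oxzeggq5'
Chunk 3: stream[18..19]='7' size=0x7=7, data at stream[21..28]='fv0et3n' -> body[8..15], body so far='oxzeggq5fv0et3n'
Chunk 4: stream[30..31]='0' size=0 (terminator). Final body='oxzeggq5fv0et3n' (15 bytes)
Body byte 13 at stream offset 26

Answer: 26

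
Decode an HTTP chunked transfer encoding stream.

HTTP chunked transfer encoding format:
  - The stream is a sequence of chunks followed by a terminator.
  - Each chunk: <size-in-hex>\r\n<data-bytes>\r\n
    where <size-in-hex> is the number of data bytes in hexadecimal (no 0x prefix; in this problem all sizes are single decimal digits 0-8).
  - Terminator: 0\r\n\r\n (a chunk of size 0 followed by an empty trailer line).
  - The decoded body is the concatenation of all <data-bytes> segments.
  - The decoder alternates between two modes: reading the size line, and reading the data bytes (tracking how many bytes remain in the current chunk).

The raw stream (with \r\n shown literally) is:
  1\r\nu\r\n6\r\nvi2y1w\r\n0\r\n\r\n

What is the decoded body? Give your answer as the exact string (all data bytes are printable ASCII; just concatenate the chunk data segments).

Chunk 1: stream[0..1]='1' size=0x1=1, data at stream[3..4]='u' -> body[0..1], body so far='u'
Chunk 2: stream[6..7]='6' size=0x6=6, data at stream[9..15]='vi2y1w' -> body[1..7], body so far='uvi2y1w'
Chunk 3: stream[17..18]='0' size=0 (terminator). Final body='uvi2y1w' (7 bytes)

Answer: uvi2y1w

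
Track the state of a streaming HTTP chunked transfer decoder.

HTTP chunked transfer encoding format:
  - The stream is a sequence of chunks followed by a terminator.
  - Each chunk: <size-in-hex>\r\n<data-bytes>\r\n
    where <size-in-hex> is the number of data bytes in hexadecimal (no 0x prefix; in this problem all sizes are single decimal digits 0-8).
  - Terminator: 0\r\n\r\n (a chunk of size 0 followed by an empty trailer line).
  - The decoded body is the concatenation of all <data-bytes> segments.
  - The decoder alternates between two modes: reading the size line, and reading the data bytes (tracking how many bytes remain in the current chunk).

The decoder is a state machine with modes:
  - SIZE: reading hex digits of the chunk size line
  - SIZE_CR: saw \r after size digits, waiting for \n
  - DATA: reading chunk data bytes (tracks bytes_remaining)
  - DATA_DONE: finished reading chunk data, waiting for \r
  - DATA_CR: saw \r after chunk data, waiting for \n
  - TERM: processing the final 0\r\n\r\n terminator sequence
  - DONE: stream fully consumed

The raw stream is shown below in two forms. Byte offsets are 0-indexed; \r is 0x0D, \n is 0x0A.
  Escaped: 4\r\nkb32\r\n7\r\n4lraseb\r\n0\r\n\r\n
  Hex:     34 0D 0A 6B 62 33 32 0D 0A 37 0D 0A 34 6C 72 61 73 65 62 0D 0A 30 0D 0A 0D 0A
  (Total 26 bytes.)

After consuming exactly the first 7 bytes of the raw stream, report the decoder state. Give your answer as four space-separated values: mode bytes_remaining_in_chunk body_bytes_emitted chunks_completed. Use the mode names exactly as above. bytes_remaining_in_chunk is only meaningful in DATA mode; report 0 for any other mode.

Byte 0 = '4': mode=SIZE remaining=0 emitted=0 chunks_done=0
Byte 1 = 0x0D: mode=SIZE_CR remaining=0 emitted=0 chunks_done=0
Byte 2 = 0x0A: mode=DATA remaining=4 emitted=0 chunks_done=0
Byte 3 = 'k': mode=DATA remaining=3 emitted=1 chunks_done=0
Byte 4 = 'b': mode=DATA remaining=2 emitted=2 chunks_done=0
Byte 5 = '3': mode=DATA remaining=1 emitted=3 chunks_done=0
Byte 6 = '2': mode=DATA_DONE remaining=0 emitted=4 chunks_done=0

Answer: DATA_DONE 0 4 0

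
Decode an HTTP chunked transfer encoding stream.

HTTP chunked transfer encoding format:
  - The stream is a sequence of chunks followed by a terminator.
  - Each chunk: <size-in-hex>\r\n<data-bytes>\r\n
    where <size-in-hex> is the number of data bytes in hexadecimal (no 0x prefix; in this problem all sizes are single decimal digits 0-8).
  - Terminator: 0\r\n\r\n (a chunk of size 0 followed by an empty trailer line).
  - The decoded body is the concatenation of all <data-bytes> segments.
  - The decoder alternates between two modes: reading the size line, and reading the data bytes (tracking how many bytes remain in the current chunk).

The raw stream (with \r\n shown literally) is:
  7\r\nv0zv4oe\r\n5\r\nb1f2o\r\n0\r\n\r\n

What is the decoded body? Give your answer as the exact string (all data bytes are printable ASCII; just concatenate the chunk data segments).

Chunk 1: stream[0..1]='7' size=0x7=7, data at stream[3..10]='v0zv4oe' -> body[0..7], body so far='v0zv4oe'
Chunk 2: stream[12..13]='5' size=0x5=5, data at stream[15..20]='b1f2o' -> body[7..12], body so far='v0zv4oeb1f2o'
Chunk 3: stream[22..23]='0' size=0 (terminator). Final body='v0zv4oeb1f2o' (12 bytes)

Answer: v0zv4oeb1f2o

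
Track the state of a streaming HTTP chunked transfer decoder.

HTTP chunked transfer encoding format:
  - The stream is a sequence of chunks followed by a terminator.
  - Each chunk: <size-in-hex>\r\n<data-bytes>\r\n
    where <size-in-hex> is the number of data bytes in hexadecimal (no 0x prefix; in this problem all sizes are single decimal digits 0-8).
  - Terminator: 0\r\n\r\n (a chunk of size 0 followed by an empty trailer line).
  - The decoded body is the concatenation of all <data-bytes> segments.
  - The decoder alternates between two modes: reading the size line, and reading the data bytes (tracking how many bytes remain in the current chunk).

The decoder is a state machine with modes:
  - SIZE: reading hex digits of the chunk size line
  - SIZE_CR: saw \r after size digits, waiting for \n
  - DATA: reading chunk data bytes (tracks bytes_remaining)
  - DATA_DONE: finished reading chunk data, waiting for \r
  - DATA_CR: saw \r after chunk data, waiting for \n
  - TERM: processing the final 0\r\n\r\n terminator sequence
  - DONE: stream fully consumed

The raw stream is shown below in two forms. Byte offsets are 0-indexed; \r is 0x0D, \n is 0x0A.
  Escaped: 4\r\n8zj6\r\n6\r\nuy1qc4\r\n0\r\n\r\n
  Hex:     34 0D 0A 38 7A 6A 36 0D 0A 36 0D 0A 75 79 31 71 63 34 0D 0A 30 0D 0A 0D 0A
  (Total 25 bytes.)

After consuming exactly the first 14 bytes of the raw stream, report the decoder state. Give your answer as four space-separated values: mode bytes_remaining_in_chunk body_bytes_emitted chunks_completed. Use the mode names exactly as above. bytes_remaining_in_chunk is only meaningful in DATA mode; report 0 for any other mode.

Byte 0 = '4': mode=SIZE remaining=0 emitted=0 chunks_done=0
Byte 1 = 0x0D: mode=SIZE_CR remaining=0 emitted=0 chunks_done=0
Byte 2 = 0x0A: mode=DATA remaining=4 emitted=0 chunks_done=0
Byte 3 = '8': mode=DATA remaining=3 emitted=1 chunks_done=0
Byte 4 = 'z': mode=DATA remaining=2 emitted=2 chunks_done=0
Byte 5 = 'j': mode=DATA remaining=1 emitted=3 chunks_done=0
Byte 6 = '6': mode=DATA_DONE remaining=0 emitted=4 chunks_done=0
Byte 7 = 0x0D: mode=DATA_CR remaining=0 emitted=4 chunks_done=0
Byte 8 = 0x0A: mode=SIZE remaining=0 emitted=4 chunks_done=1
Byte 9 = '6': mode=SIZE remaining=0 emitted=4 chunks_done=1
Byte 10 = 0x0D: mode=SIZE_CR remaining=0 emitted=4 chunks_done=1
Byte 11 = 0x0A: mode=DATA remaining=6 emitted=4 chunks_done=1
Byte 12 = 'u': mode=DATA remaining=5 emitted=5 chunks_done=1
Byte 13 = 'y': mode=DATA remaining=4 emitted=6 chunks_done=1

Answer: DATA 4 6 1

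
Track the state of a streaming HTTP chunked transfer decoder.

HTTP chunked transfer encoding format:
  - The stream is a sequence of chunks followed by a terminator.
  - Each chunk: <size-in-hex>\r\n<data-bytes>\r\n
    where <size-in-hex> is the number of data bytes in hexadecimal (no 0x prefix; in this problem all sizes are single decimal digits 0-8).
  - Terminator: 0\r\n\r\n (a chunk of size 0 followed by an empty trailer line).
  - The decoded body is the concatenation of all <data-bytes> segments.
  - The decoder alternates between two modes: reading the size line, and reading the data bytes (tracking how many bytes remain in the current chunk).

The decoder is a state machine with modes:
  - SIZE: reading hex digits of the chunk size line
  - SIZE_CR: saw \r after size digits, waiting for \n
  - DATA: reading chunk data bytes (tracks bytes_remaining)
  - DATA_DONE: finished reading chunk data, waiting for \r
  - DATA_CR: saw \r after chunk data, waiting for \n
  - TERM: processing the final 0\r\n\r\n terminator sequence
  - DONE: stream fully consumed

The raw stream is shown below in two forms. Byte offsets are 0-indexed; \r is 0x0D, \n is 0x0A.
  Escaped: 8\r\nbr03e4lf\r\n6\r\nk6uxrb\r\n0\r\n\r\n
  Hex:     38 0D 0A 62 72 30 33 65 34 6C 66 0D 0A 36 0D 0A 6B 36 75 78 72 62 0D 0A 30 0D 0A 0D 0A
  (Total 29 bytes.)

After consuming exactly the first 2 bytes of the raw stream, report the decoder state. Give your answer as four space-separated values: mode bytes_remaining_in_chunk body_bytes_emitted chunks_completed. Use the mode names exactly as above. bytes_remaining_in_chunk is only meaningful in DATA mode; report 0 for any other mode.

Answer: SIZE_CR 0 0 0

Derivation:
Byte 0 = '8': mode=SIZE remaining=0 emitted=0 chunks_done=0
Byte 1 = 0x0D: mode=SIZE_CR remaining=0 emitted=0 chunks_done=0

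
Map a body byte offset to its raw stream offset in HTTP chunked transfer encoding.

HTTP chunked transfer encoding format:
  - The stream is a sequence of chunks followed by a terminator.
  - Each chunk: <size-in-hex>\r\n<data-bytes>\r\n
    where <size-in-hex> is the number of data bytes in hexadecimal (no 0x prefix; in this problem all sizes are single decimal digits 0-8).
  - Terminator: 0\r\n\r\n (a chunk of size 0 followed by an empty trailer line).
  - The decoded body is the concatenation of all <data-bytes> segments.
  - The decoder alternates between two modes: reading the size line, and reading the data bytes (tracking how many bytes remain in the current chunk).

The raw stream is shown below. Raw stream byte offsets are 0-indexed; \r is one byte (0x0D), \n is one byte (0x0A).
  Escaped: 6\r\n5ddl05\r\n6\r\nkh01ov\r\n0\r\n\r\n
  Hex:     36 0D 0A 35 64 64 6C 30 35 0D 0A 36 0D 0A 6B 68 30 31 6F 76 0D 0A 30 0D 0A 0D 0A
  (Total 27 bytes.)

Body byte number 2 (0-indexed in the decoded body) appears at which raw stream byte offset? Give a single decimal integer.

Chunk 1: stream[0..1]='6' size=0x6=6, data at stream[3..9]='5ddl05' -> body[0..6], body so far='5ddl05'
Chunk 2: stream[11..12]='6' size=0x6=6, data at stream[14..20]='kh01ov' -> body[6..12], body so far='5ddl05kh01ov'
Chunk 3: stream[22..23]='0' size=0 (terminator). Final body='5ddl05kh01ov' (12 bytes)
Body byte 2 at stream offset 5

Answer: 5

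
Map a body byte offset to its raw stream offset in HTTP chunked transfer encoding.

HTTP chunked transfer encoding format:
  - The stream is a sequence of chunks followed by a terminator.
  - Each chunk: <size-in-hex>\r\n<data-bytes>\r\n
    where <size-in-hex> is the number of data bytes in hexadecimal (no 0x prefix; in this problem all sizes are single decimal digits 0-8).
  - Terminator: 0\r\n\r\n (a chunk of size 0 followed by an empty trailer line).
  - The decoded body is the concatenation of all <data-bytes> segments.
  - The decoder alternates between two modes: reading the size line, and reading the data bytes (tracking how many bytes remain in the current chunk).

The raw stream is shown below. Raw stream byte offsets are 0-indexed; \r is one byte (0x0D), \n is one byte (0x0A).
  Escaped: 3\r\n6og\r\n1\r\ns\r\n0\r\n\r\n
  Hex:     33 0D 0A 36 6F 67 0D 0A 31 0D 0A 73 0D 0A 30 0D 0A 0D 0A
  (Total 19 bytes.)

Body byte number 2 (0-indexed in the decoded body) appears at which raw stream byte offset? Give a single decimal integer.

Answer: 5

Derivation:
Chunk 1: stream[0..1]='3' size=0x3=3, data at stream[3..6]='6og' -> body[0..3], body so far='6og'
Chunk 2: stream[8..9]='1' size=0x1=1, data at stream[11..12]='s' -> body[3..4], body so far='6ogs'
Chunk 3: stream[14..15]='0' size=0 (terminator). Final body='6ogs' (4 bytes)
Body byte 2 at stream offset 5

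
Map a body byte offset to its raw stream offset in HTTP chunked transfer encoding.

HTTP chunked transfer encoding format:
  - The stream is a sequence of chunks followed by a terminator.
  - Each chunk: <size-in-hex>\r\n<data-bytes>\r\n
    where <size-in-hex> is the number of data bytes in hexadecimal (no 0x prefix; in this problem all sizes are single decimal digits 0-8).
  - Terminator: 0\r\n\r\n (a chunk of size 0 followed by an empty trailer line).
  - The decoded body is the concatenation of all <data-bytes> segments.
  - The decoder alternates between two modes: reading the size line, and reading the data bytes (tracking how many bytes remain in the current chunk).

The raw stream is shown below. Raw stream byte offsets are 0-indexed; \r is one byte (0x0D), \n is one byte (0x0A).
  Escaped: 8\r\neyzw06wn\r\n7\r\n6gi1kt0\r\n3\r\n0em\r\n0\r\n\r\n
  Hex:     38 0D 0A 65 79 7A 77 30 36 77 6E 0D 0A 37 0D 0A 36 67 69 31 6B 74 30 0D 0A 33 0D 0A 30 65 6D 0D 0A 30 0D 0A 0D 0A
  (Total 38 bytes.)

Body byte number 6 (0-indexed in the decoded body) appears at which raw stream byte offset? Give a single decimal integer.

Answer: 9

Derivation:
Chunk 1: stream[0..1]='8' size=0x8=8, data at stream[3..11]='eyzw06wn' -> body[0..8], body so far='eyzw06wn'
Chunk 2: stream[13..14]='7' size=0x7=7, data at stream[16..23]='6gi1kt0' -> body[8..15], body so far='eyzw06wn6gi1kt0'
Chunk 3: stream[25..26]='3' size=0x3=3, data at stream[28..31]='0em' -> body[15..18], body so far='eyzw06wn6gi1kt00em'
Chunk 4: stream[33..34]='0' size=0 (terminator). Final body='eyzw06wn6gi1kt00em' (18 bytes)
Body byte 6 at stream offset 9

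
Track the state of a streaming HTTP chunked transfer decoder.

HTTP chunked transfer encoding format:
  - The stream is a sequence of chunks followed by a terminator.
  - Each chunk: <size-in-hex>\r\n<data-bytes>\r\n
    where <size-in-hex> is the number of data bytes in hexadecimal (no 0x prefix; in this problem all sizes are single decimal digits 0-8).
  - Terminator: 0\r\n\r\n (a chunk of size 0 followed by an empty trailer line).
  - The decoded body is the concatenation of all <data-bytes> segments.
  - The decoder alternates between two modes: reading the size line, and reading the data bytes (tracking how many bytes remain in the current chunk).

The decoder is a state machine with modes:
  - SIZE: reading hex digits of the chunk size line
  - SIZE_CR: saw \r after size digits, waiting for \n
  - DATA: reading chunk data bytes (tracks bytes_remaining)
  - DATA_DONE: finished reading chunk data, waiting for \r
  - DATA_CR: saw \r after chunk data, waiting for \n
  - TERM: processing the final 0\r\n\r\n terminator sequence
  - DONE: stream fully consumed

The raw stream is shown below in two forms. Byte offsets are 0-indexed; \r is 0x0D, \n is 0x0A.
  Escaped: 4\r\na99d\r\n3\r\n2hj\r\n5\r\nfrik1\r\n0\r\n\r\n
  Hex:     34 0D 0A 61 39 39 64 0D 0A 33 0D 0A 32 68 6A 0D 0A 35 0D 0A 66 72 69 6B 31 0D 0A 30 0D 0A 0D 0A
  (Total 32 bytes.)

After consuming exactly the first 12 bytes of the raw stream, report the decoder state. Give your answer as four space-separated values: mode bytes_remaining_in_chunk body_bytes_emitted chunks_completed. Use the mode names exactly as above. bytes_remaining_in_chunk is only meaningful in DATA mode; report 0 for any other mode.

Byte 0 = '4': mode=SIZE remaining=0 emitted=0 chunks_done=0
Byte 1 = 0x0D: mode=SIZE_CR remaining=0 emitted=0 chunks_done=0
Byte 2 = 0x0A: mode=DATA remaining=4 emitted=0 chunks_done=0
Byte 3 = 'a': mode=DATA remaining=3 emitted=1 chunks_done=0
Byte 4 = '9': mode=DATA remaining=2 emitted=2 chunks_done=0
Byte 5 = '9': mode=DATA remaining=1 emitted=3 chunks_done=0
Byte 6 = 'd': mode=DATA_DONE remaining=0 emitted=4 chunks_done=0
Byte 7 = 0x0D: mode=DATA_CR remaining=0 emitted=4 chunks_done=0
Byte 8 = 0x0A: mode=SIZE remaining=0 emitted=4 chunks_done=1
Byte 9 = '3': mode=SIZE remaining=0 emitted=4 chunks_done=1
Byte 10 = 0x0D: mode=SIZE_CR remaining=0 emitted=4 chunks_done=1
Byte 11 = 0x0A: mode=DATA remaining=3 emitted=4 chunks_done=1

Answer: DATA 3 4 1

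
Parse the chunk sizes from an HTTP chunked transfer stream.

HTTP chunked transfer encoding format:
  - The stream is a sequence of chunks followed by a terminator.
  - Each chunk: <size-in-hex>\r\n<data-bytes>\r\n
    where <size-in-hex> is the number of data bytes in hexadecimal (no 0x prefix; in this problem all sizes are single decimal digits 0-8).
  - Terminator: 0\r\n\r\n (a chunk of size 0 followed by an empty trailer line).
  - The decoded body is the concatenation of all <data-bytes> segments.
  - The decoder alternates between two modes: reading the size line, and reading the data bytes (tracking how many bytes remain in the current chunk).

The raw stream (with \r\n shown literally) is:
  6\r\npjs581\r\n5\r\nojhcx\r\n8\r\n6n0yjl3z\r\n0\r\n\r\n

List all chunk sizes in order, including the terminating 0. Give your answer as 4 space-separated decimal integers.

Chunk 1: stream[0..1]='6' size=0x6=6, data at stream[3..9]='pjs581' -> body[0..6], body so far='pjs581'
Chunk 2: stream[11..12]='5' size=0x5=5, data at stream[14..19]='ojhcx' -> body[6..11], body so far='pjs581ojhcx'
Chunk 3: stream[21..22]='8' size=0x8=8, data at stream[24..32]='6n0yjl3z' -> body[11..19], body so far='pjs581ojhcx6n0yjl3z'
Chunk 4: stream[34..35]='0' size=0 (terminator). Final body='pjs581ojhcx6n0yjl3z' (19 bytes)

Answer: 6 5 8 0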